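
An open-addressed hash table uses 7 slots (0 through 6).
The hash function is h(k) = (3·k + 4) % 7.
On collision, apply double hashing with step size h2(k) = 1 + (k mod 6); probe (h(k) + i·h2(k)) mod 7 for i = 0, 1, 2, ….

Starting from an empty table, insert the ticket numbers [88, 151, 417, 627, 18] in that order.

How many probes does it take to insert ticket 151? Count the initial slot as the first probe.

2

88 hashes to 2; slot 2 is free -> place at 2.
151 hashes to 2, h2=2; 2 taken -> place at 4.
417 hashes to 2, h2=4; 2 taken -> place at 6.
627 hashes to 2, h2=4; 2,6 taken -> place at 3.
18 hashes to 2, h2=1; 2,3,4 taken -> place at 5.
Table: [∅, ∅, 88, 627, 151, 18, 417]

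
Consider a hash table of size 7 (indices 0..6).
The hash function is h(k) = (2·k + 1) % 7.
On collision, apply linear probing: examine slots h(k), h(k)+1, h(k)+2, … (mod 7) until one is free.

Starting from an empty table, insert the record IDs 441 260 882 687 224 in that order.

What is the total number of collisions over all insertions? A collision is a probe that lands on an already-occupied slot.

6

Insert 441: h=1, slot 1 empty -> index 1.
Insert 260: h=3, slot 3 empty -> index 3.
Insert 882: h=1, slot 1 occupied -> index 2.
Insert 687: h=3, slot 3 occupied -> index 4.
Insert 224: h=1, slots 1,2,3,4 occupied -> index 5.
Table: [-, 441, 882, 260, 687, 224, -]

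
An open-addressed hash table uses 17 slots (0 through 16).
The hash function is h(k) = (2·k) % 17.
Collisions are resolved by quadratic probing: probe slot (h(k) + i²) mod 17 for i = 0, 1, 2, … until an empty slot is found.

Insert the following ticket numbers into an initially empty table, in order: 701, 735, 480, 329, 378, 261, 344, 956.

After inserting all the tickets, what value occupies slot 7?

Insert 701: h=8, slot 8 empty → index 8.
Insert 735: h=8, slot 8 occupied → index 9.
Insert 480: h=8, slots 8,9 occupied → index 12.
Insert 329: h=12, slot 12 occupied → index 13.
Insert 378: h=8, slots 8,9,12 occupied → index 0.
Insert 261: h=12, slots 12,13 occupied → index 16.
Insert 344: h=8, slots 8,9,12,0 occupied → index 7.
Insert 956: h=8, slots 8,9,12,0,7,16 occupied → index 10.
Table: [378, —, —, —, —, —, —, 344, 701, 735, 956, —, 480, 329, —, —, 261]

344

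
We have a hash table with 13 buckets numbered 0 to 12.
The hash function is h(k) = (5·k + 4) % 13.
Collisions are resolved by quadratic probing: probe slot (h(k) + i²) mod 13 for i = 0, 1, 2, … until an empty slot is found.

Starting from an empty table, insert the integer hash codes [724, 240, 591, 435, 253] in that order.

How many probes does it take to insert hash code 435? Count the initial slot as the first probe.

3

724: h=10 => slot 10
240: h=8 => slot 8
591: h=8, probe 8,9 => slot 9
435: h=8, probe 8,9,12 => slot 12
253: h=8, probe 8,9,12,4 => slot 4
Table: [—, —, —, —, 253, —, —, —, 240, 591, 724, —, 435]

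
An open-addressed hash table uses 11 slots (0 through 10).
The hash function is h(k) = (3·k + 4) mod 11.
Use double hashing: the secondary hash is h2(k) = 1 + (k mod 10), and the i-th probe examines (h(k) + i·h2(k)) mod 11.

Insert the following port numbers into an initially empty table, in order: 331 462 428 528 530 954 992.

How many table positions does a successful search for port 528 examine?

331 hashes to 7; slot 7 is free → place at 7.
462 hashes to 4; slot 4 is free → place at 4.
428 hashes to 1; slot 1 is free → place at 1.
528 hashes to 4, h2=9; 4 taken → place at 2.
530 hashes to 10; slot 10 is free → place at 10.
954 hashes to 6; slot 6 is free → place at 6.
992 hashes to 10, h2=3; 10,2 taken → place at 5.
Table: [., 428, 528, ., 462, 992, 954, 331, ., ., 530]
Lookup 528: h=4, h2=9, probe 4,2 → found at 2.

2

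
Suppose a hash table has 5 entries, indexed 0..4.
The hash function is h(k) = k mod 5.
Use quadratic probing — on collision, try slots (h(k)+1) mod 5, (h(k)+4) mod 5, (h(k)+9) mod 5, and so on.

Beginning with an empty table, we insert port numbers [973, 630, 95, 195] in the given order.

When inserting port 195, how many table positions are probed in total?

3

Insert 973: h=3, slot 3 empty -> index 3.
Insert 630: h=0, slot 0 empty -> index 0.
Insert 95: h=0, slot 0 occupied -> index 1.
Insert 195: h=0, slots 0,1 occupied -> index 4.
Table: [630, 95, ∅, 973, 195]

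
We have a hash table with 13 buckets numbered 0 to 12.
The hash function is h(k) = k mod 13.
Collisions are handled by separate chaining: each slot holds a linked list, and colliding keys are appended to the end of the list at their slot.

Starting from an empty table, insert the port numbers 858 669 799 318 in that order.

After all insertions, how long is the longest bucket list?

3

858 -> bucket 0
669 -> bucket 6
799 -> bucket 6 (collision)
318 -> bucket 6 (collision)
Final buckets:
0: 858
1: _
2: _
3: _
4: _
5: _
6: 669 -> 799 -> 318
7: _
8: _
9: _
10: _
11: _
12: _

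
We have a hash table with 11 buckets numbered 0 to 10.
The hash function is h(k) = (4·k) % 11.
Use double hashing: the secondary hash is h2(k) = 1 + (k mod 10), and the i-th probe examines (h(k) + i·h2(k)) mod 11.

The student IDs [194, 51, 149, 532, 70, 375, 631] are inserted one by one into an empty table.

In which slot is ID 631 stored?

Insert 194: h=6, slot 6 empty → index 6.
Insert 51: h=6, h2=2, slot 6 occupied → index 8.
Insert 149: h=2, slot 2 empty → index 2.
Insert 532: h=5, slot 5 empty → index 5.
Insert 70: h=5, h2=1, slots 5,6 occupied → index 7.
Insert 375: h=4, slot 4 empty → index 4.
Insert 631: h=5, h2=2, slots 5,7 occupied → index 9.
Table: [., ., 149, ., 375, 532, 194, 70, 51, 631, .]

9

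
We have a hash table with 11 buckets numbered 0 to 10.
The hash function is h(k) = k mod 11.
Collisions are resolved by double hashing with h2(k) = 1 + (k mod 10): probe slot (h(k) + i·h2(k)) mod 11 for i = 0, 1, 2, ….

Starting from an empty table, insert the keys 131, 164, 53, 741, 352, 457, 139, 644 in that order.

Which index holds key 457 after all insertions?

131 hashes to 10; slot 10 is free → place at 10.
164 hashes to 10, h2=5; 10 taken → place at 4.
53 hashes to 9; slot 9 is free → place at 9.
741 hashes to 4, h2=2; 4 taken → place at 6.
352 hashes to 0; slot 0 is free → place at 0.
457 hashes to 6, h2=8; 6 taken → place at 3.
139 hashes to 7; slot 7 is free → place at 7.
644 hashes to 6, h2=5; 6,0 taken → place at 5.
Table: [352, ., ., 457, 164, 644, 741, 139, ., 53, 131]

3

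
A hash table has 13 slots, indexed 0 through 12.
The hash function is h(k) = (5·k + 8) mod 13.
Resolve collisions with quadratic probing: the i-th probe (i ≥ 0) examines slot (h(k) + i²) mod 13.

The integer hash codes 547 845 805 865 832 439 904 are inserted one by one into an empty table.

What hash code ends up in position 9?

Insert 547: h=0, slot 0 empty → index 0.
Insert 845: h=8, slot 8 empty → index 8.
Insert 805: h=3, slot 3 empty → index 3.
Insert 865: h=4, slot 4 empty → index 4.
Insert 832: h=8, slot 8 occupied → index 9.
Insert 439: h=6, slot 6 empty → index 6.
Insert 904: h=4, slot 4 occupied → index 5.
Table: [547, -, -, 805, 865, 904, 439, -, 845, 832, -, -, -]

832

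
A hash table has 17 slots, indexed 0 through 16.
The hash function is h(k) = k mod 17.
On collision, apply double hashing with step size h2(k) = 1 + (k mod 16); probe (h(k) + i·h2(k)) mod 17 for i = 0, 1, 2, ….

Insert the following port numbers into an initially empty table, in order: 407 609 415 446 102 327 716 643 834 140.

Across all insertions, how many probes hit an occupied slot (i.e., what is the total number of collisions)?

407 hashes to 16; slot 16 is free -> place at 16.
609 hashes to 14; slot 14 is free -> place at 14.
415 hashes to 7; slot 7 is free -> place at 7.
446 hashes to 4; slot 4 is free -> place at 4.
102 hashes to 0; slot 0 is free -> place at 0.
327 hashes to 4, h2=8; 4 taken -> place at 12.
716 hashes to 2; slot 2 is free -> place at 2.
643 hashes to 14, h2=4; 14 taken -> place at 1.
834 hashes to 1, h2=3; 1,4,7 taken -> place at 10.
140 hashes to 4, h2=13; 4,0 taken -> place at 13.
Table: [102, 643, 716, -, 446, -, -, 415, -, -, 834, -, 327, 140, 609, -, 407]

7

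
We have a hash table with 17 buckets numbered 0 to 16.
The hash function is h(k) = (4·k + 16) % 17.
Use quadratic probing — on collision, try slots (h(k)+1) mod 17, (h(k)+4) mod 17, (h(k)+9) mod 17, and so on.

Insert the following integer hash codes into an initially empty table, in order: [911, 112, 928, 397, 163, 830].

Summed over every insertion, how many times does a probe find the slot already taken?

911: h=5 → slot 5
112: h=5, probe 5,6 → slot 6
928: h=5, probe 5,6,9 → slot 9
397: h=6, probe 6,7 → slot 7
163: h=5, probe 5,6,9,14 → slot 14
830: h=4 → slot 4
Table: [∅, ∅, ∅, ∅, 830, 911, 112, 397, ∅, 928, ∅, ∅, ∅, ∅, 163, ∅, ∅]

7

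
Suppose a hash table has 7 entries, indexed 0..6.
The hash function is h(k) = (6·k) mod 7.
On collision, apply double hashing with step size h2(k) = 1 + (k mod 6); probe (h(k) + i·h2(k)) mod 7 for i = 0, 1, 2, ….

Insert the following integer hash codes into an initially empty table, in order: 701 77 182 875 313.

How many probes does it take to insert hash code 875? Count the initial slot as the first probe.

Insert 701: h=6, slot 6 empty => index 6.
Insert 77: h=0, slot 0 empty => index 0.
Insert 182: h=0, h2=3, slot 0 occupied => index 3.
Insert 875: h=0, h2=6, slots 0,6 occupied => index 5.
Insert 313: h=2, slot 2 empty => index 2.
Table: [77, ∅, 313, 182, ∅, 875, 701]

3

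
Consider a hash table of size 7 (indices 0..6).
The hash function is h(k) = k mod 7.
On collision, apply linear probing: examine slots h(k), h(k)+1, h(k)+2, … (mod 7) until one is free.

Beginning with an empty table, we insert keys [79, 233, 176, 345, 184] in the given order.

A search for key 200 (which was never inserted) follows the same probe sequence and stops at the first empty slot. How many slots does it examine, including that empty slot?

79 hashes to 2; slot 2 is free => place at 2.
233 hashes to 2; 2 taken => place at 3.
176 hashes to 1; slot 1 is free => place at 1.
345 hashes to 2; 2,3 taken => place at 4.
184 hashes to 2; 2,3,4 taken => place at 5.
Table: [—, 176, 79, 233, 345, 184, —]
Lookup 200: h=4, probe 4,5,6 → slot 6 empty, not found.

3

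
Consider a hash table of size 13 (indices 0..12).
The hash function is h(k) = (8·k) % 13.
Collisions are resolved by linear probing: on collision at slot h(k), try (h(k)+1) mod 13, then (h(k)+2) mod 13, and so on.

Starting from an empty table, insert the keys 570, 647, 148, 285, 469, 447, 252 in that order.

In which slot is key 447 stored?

3

Insert 570: h=10, slot 10 empty → index 10.
Insert 647: h=2, slot 2 empty → index 2.
Insert 148: h=1, slot 1 empty → index 1.
Insert 285: h=5, slot 5 empty → index 5.
Insert 469: h=8, slot 8 empty → index 8.
Insert 447: h=1, slots 1,2 occupied → index 3.
Insert 252: h=1, slots 1,2,3 occupied → index 4.
Table: [., 148, 647, 447, 252, 285, ., ., 469, ., 570, ., .]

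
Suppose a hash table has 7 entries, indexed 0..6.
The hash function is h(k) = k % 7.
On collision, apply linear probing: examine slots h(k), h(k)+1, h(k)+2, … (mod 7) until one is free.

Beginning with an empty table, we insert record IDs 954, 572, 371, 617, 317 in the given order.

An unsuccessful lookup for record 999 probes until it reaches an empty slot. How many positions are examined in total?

Insert 954: h=2, slot 2 empty => index 2.
Insert 572: h=5, slot 5 empty => index 5.
Insert 371: h=0, slot 0 empty => index 0.
Insert 617: h=1, slot 1 empty => index 1.
Insert 317: h=2, slot 2 occupied => index 3.
Table: [371, 617, 954, 317, -, 572, -]
Lookup 999: h=5, probe 5,6 → slot 6 empty, not found.

2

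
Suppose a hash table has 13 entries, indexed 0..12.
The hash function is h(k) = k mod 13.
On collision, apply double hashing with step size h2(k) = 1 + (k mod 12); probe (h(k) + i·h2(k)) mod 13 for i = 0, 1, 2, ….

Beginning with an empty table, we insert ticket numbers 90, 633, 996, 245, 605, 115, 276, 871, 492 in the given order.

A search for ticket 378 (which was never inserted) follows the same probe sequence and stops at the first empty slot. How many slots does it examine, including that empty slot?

90 hashes to 12; slot 12 is free => place at 12.
633 hashes to 9; slot 9 is free => place at 9.
996 hashes to 8; slot 8 is free => place at 8.
245 hashes to 11; slot 11 is free => place at 11.
605 hashes to 7; slot 7 is free => place at 7.
115 hashes to 11, h2=8; 11 taken => place at 6.
276 hashes to 3; slot 3 is free => place at 3.
871 hashes to 0; slot 0 is free => place at 0.
492 hashes to 11, h2=1; 11,12,0 taken => place at 1.
Table: [871, 492, ∅, 276, ∅, ∅, 115, 605, 996, 633, ∅, 245, 90]
Lookup 378: h=1, h2=7, probe 1,8,2 → slot 2 empty, not found.

3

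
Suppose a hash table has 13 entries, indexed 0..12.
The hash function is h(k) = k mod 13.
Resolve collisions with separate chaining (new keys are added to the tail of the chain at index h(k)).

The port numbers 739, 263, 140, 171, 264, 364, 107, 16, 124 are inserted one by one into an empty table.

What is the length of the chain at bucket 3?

Insert 739: h=11, bucket 11 empty -> new chain.
Insert 263: h=3, bucket 3 empty -> new chain.
Insert 140: h=10, bucket 10 empty -> new chain.
Insert 171: h=2, bucket 2 empty -> new chain.
Insert 264: h=4, bucket 4 empty -> new chain.
Insert 364: h=0, bucket 0 empty -> new chain.
Insert 107: h=3, bucket 3 nonempty -> append to chain.
Insert 16: h=3, bucket 3 nonempty -> append to chain.
Insert 124: h=7, bucket 7 empty -> new chain.
Final buckets:
0: 364
1: ∅
2: 171
3: 263 -> 107 -> 16
4: 264
5: ∅
6: ∅
7: 124
8: ∅
9: ∅
10: 140
11: 739
12: ∅

3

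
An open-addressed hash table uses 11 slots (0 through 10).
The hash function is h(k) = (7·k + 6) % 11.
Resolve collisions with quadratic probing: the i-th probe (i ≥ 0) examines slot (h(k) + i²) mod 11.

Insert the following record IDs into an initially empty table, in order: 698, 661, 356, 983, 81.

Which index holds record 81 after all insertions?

Insert 698: h=8, slot 8 empty => index 8.
Insert 661: h=2, slot 2 empty => index 2.
Insert 356: h=1, slot 1 empty => index 1.
Insert 983: h=1, slots 1,2 occupied => index 5.
Insert 81: h=1, slots 1,2,5 occupied => index 10.
Table: [., 356, 661, ., ., 983, ., ., 698, ., 81]

10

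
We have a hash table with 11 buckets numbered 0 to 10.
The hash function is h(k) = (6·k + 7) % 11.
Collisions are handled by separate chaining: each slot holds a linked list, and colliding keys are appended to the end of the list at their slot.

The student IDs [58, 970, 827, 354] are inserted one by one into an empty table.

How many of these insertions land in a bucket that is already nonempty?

58 → bucket 3
970 → bucket 8
827 → bucket 8 (collision)
354 → bucket 8 (collision)
Final buckets:
0: —
1: —
2: —
3: 58
4: —
5: —
6: —
7: —
8: 970 -> 827 -> 354
9: —
10: —

2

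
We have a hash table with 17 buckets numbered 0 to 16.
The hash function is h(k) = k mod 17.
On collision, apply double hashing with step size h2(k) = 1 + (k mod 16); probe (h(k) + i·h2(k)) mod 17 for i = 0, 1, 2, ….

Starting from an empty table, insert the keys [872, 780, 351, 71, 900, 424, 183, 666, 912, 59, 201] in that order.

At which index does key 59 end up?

872 hashes to 5; slot 5 is free → place at 5.
780 hashes to 15; slot 15 is free → place at 15.
351 hashes to 11; slot 11 is free → place at 11.
71 hashes to 3; slot 3 is free → place at 3.
900 hashes to 16; slot 16 is free → place at 16.
424 hashes to 16, h2=9; 16 taken → place at 8.
183 hashes to 13; slot 13 is free → place at 13.
666 hashes to 3, h2=11; 3 taken → place at 14.
912 hashes to 11, h2=1; 11 taken → place at 12.
59 hashes to 8, h2=12; 8,3,15 taken → place at 10.
201 hashes to 14, h2=10; 14 taken → place at 7.
Table: [—, —, —, 71, —, 872, —, 201, 424, —, 59, 351, 912, 183, 666, 780, 900]

10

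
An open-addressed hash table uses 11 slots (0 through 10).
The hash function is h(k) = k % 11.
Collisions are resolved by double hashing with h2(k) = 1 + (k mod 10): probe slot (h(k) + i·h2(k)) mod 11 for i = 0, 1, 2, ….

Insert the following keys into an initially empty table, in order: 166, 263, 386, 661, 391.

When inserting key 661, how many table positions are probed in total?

2

166 hashes to 1; slot 1 is free -> place at 1.
263 hashes to 10; slot 10 is free -> place at 10.
386 hashes to 1, h2=7; 1 taken -> place at 8.
661 hashes to 1, h2=2; 1 taken -> place at 3.
391 hashes to 6; slot 6 is free -> place at 6.
Table: [-, 166, -, 661, -, -, 391, -, 386, -, 263]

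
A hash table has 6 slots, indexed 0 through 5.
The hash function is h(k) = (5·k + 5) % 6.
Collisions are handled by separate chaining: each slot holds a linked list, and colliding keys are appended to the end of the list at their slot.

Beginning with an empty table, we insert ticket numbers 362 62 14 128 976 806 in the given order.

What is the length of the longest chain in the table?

362 → bucket 3
62 → bucket 3 (collision)
14 → bucket 3 (collision)
128 → bucket 3 (collision)
976 → bucket 1
806 → bucket 3 (collision)
Final buckets:
0: _
1: 976
2: _
3: 362 -> 62 -> 14 -> 128 -> 806
4: _
5: _

5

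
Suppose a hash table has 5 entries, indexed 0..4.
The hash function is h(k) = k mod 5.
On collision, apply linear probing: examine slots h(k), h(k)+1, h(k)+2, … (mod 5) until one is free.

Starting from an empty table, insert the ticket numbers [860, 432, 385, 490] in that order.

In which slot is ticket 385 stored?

1

860 hashes to 0; slot 0 is free -> place at 0.
432 hashes to 2; slot 2 is free -> place at 2.
385 hashes to 0; 0 taken -> place at 1.
490 hashes to 0; 0,1,2 taken -> place at 3.
Table: [860, 385, 432, 490, .]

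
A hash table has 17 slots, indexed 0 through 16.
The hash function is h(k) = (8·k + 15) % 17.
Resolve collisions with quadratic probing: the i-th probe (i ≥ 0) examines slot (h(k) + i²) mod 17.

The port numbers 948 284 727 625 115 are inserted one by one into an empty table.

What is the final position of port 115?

948: h=0 => slot 0
284: h=9 => slot 9
727: h=0, probe 0,1 => slot 1
625: h=0, probe 0,1,4 => slot 4
115: h=0, probe 0,1,4,9,16 => slot 16
Table: [948, 727, ., ., 625, ., ., ., ., 284, ., ., ., ., ., ., 115]

16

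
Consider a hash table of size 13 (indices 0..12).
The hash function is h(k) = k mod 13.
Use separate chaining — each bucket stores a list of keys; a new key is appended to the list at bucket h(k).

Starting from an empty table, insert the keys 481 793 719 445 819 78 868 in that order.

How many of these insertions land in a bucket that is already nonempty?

481 → bucket 0
793 → bucket 0 (collision)
719 → bucket 4
445 → bucket 3
819 → bucket 0 (collision)
78 → bucket 0 (collision)
868 → bucket 10
Final buckets:
0: 481 -> 793 -> 819 -> 78
1: —
2: —
3: 445
4: 719
5: —
6: —
7: —
8: —
9: —
10: 868
11: —
12: —

3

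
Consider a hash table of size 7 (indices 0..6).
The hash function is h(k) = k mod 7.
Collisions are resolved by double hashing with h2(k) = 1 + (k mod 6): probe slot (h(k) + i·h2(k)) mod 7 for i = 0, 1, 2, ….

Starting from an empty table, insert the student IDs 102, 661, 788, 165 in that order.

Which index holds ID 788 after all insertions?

102: h=4 → slot 4
661: h=3 → slot 3
788: h=4, h2=3, probe 4,0 → slot 0
165: h=4, h2=4, probe 4,1 → slot 1
Table: [788, 165, -, 661, 102, -, -]

0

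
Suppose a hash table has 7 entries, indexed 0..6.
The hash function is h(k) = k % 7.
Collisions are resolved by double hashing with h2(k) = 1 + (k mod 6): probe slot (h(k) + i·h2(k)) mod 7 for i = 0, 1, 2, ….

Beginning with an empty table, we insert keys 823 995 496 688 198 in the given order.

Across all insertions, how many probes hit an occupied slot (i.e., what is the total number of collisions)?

Insert 823: h=4, slot 4 empty → index 4.
Insert 995: h=1, slot 1 empty → index 1.
Insert 496: h=6, slot 6 empty → index 6.
Insert 688: h=2, slot 2 empty → index 2.
Insert 198: h=2, h2=1, slot 2 occupied → index 3.
Table: [., 995, 688, 198, 823, ., 496]

1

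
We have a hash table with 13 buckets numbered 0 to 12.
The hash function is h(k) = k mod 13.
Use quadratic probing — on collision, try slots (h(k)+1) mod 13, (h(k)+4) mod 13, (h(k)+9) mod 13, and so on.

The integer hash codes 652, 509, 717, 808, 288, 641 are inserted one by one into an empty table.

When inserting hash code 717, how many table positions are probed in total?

652: h=2 → slot 2
509: h=2, probe 2,3 → slot 3
717: h=2, probe 2,3,6 → slot 6
808: h=2, probe 2,3,6,11 → slot 11
288: h=2, probe 2,3,6,11,5 → slot 5
641: h=4 → slot 4
Table: [∅, ∅, 652, 509, 641, 288, 717, ∅, ∅, ∅, ∅, 808, ∅]

3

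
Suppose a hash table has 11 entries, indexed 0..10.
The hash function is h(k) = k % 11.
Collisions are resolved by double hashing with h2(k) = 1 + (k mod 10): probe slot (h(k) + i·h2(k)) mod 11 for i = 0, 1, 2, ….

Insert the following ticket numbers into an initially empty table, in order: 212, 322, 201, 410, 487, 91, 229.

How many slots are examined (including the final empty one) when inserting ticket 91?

212 hashes to 3; slot 3 is free => place at 3.
322 hashes to 3, h2=3; 3 taken => place at 6.
201 hashes to 3, h2=2; 3 taken => place at 5.
410 hashes to 3, h2=1; 3 taken => place at 4.
487 hashes to 3, h2=8; 3 taken => place at 0.
91 hashes to 3, h2=2; 3,5 taken => place at 7.
229 hashes to 9; slot 9 is free => place at 9.
Table: [487, -, -, 212, 410, 201, 322, 91, -, 229, -]

3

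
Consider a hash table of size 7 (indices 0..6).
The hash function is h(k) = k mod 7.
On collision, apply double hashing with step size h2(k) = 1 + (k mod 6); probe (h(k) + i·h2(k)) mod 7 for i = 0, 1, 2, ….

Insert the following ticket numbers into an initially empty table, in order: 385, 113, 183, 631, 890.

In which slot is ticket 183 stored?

385 hashes to 0; slot 0 is free => place at 0.
113 hashes to 1; slot 1 is free => place at 1.
183 hashes to 1, h2=4; 1 taken => place at 5.
631 hashes to 1, h2=2; 1 taken => place at 3.
890 hashes to 1, h2=3; 1 taken => place at 4.
Table: [385, 113, _, 631, 890, 183, _]

5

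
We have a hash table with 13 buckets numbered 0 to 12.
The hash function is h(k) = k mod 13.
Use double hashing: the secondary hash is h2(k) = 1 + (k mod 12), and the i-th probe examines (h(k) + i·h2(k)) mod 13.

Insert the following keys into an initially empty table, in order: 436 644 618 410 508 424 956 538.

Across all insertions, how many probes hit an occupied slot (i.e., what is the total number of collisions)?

6

436 hashes to 7; slot 7 is free → place at 7.
644 hashes to 7, h2=9; 7 taken → place at 3.
618 hashes to 7, h2=7; 7 taken → place at 1.
410 hashes to 7, h2=3; 7 taken → place at 10.
508 hashes to 1, h2=5; 1 taken → place at 6.
424 hashes to 8; slot 8 is free → place at 8.
956 hashes to 7, h2=9; 7,3 taken → place at 12.
538 hashes to 5; slot 5 is free → place at 5.
Table: [_, 618, _, 644, _, 538, 508, 436, 424, _, 410, _, 956]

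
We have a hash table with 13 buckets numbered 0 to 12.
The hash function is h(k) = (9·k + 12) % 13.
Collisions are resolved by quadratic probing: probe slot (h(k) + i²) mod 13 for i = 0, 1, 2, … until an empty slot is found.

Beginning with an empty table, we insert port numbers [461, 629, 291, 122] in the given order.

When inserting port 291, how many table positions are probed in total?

Insert 461: h=1, slot 1 empty -> index 1.
Insert 629: h=5, slot 5 empty -> index 5.
Insert 291: h=5, slot 5 occupied -> index 6.
Insert 122: h=5, slots 5,6 occupied -> index 9.
Table: [—, 461, —, —, —, 629, 291, —, —, 122, —, —, —]

2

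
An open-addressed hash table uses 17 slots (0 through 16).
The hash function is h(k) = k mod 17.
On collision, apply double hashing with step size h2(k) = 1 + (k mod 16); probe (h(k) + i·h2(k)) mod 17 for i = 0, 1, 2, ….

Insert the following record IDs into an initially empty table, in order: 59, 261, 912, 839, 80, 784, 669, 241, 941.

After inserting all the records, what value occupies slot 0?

Insert 59: h=8, slot 8 empty => index 8.
Insert 261: h=6, slot 6 empty => index 6.
Insert 912: h=11, slot 11 empty => index 11.
Insert 839: h=6, h2=8, slot 6 occupied => index 14.
Insert 80: h=12, slot 12 empty => index 12.
Insert 784: h=2, slot 2 empty => index 2.
Insert 669: h=6, h2=14, slot 6 occupied => index 3.
Insert 241: h=3, h2=2, slot 3 occupied => index 5.
Insert 941: h=6, h2=14, slots 6,3 occupied => index 0.
Table: [941, ∅, 784, 669, ∅, 241, 261, ∅, 59, ∅, ∅, 912, 80, ∅, 839, ∅, ∅]

941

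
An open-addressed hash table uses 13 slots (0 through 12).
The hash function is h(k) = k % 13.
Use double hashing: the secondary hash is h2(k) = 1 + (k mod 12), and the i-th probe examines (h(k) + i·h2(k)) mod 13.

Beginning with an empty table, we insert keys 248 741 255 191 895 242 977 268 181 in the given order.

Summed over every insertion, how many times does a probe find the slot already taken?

5

248 hashes to 1; slot 1 is free -> place at 1.
741 hashes to 0; slot 0 is free -> place at 0.
255 hashes to 8; slot 8 is free -> place at 8.
191 hashes to 9; slot 9 is free -> place at 9.
895 hashes to 11; slot 11 is free -> place at 11.
242 hashes to 8, h2=3; 8,11,1 taken -> place at 4.
977 hashes to 2; slot 2 is free -> place at 2.
268 hashes to 8, h2=5; 8,0 taken -> place at 5.
181 hashes to 12; slot 12 is free -> place at 12.
Table: [741, 248, 977, _, 242, 268, _, _, 255, 191, _, 895, 181]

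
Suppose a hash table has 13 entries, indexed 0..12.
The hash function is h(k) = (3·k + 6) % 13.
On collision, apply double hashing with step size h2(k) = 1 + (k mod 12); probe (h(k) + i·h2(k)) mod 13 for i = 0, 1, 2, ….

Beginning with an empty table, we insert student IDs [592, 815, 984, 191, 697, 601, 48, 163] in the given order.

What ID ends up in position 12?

163

592 hashes to 1; slot 1 is free -> place at 1.
815 hashes to 7; slot 7 is free -> place at 7.
984 hashes to 7, h2=1; 7 taken -> place at 8.
191 hashes to 7, h2=12; 7 taken -> place at 6.
697 hashes to 4; slot 4 is free -> place at 4.
601 hashes to 2; slot 2 is free -> place at 2.
48 hashes to 7, h2=1; 7,8 taken -> place at 9.
163 hashes to 1, h2=8; 1,9,4 taken -> place at 12.
Table: [., 592, 601, ., 697, ., 191, 815, 984, 48, ., ., 163]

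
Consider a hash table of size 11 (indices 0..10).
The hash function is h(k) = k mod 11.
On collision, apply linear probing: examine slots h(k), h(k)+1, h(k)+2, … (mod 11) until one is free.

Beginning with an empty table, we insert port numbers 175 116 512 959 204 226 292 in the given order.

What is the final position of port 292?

0

Insert 175: h=10, slot 10 empty → index 10.
Insert 116: h=6, slot 6 empty → index 6.
Insert 512: h=6, slot 6 occupied → index 7.
Insert 959: h=2, slot 2 empty → index 2.
Insert 204: h=6, slots 6,7 occupied → index 8.
Insert 226: h=6, slots 6,7,8 occupied → index 9.
Insert 292: h=6, slots 6,7,8,9,10 occupied → index 0.
Table: [292, -, 959, -, -, -, 116, 512, 204, 226, 175]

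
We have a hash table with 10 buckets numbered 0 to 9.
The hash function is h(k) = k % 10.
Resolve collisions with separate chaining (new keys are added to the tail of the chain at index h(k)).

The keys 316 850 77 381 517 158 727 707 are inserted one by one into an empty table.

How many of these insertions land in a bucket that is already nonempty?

3

Insert 316: h=6, bucket 6 empty → new chain.
Insert 850: h=0, bucket 0 empty → new chain.
Insert 77: h=7, bucket 7 empty → new chain.
Insert 381: h=1, bucket 1 empty → new chain.
Insert 517: h=7, bucket 7 nonempty → append to chain.
Insert 158: h=8, bucket 8 empty → new chain.
Insert 727: h=7, bucket 7 nonempty → append to chain.
Insert 707: h=7, bucket 7 nonempty → append to chain.
Final buckets:
0: 850
1: 381
2: -
3: -
4: -
5: -
6: 316
7: 77 -> 517 -> 727 -> 707
8: 158
9: -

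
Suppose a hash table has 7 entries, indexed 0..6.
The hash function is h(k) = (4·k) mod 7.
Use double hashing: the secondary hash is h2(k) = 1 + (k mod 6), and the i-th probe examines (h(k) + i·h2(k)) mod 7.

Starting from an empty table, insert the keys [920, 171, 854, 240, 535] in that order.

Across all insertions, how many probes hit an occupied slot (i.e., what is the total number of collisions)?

4

920 hashes to 5; slot 5 is free → place at 5.
171 hashes to 5, h2=4; 5 taken → place at 2.
854 hashes to 0; slot 0 is free → place at 0.
240 hashes to 1; slot 1 is free → place at 1.
535 hashes to 5, h2=2; 5,0,2 taken → place at 4.
Table: [854, 240, 171, _, 535, 920, _]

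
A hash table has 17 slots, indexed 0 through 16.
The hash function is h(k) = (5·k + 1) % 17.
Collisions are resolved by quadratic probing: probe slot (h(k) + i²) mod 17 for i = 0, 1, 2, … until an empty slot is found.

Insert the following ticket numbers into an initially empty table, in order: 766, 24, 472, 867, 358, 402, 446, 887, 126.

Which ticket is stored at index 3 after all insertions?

126

766 hashes to 6; slot 6 is free -> place at 6.
24 hashes to 2; slot 2 is free -> place at 2.
472 hashes to 15; slot 15 is free -> place at 15.
867 hashes to 1; slot 1 is free -> place at 1.
358 hashes to 6; 6 taken -> place at 7.
402 hashes to 5; slot 5 is free -> place at 5.
446 hashes to 4; slot 4 is free -> place at 4.
887 hashes to 16; slot 16 is free -> place at 16.
126 hashes to 2; 2 taken -> place at 3.
Table: [—, 867, 24, 126, 446, 402, 766, 358, —, —, —, —, —, —, —, 472, 887]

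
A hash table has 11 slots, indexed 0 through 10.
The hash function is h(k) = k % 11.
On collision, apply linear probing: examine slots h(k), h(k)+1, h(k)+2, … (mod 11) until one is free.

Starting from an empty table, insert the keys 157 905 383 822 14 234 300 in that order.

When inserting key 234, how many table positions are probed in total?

4

157 hashes to 3; slot 3 is free → place at 3.
905 hashes to 3; 3 taken → place at 4.
383 hashes to 9; slot 9 is free → place at 9.
822 hashes to 8; slot 8 is free → place at 8.
14 hashes to 3; 3,4 taken → place at 5.
234 hashes to 3; 3,4,5 taken → place at 6.
300 hashes to 3; 3,4,5,6 taken → place at 7.
Table: [_, _, _, 157, 905, 14, 234, 300, 822, 383, _]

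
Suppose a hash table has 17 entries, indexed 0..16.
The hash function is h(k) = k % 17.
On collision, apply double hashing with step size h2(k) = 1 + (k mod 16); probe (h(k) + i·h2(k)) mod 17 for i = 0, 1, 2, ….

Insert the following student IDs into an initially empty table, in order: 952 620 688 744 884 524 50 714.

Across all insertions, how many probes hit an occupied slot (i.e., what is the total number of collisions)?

952 hashes to 0; slot 0 is free → place at 0.
620 hashes to 8; slot 8 is free → place at 8.
688 hashes to 8, h2=1; 8 taken → place at 9.
744 hashes to 13; slot 13 is free → place at 13.
884 hashes to 0, h2=5; 0 taken → place at 5.
524 hashes to 14; slot 14 is free → place at 14.
50 hashes to 16; slot 16 is free → place at 16.
714 hashes to 0, h2=11; 0 taken → place at 11.
Table: [952, —, —, —, —, 884, —, —, 620, 688, —, 714, —, 744, 524, —, 50]

3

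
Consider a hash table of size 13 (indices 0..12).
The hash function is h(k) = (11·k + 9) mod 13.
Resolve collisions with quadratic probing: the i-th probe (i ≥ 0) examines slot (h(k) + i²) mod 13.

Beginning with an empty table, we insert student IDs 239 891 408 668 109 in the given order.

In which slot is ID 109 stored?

2

239: h=12 -> slot 12
891: h=8 -> slot 8
408: h=12, probe 12,0 -> slot 0
668: h=12, probe 12,0,3 -> slot 3
109: h=12, probe 12,0,3,8,2 -> slot 2
Table: [408, —, 109, 668, —, —, —, —, 891, —, —, —, 239]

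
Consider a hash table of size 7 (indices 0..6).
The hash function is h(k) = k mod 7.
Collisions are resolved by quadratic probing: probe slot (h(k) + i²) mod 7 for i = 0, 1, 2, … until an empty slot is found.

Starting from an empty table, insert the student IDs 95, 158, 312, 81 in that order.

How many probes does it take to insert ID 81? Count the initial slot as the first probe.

4

95: h=4 → slot 4
158: h=4, probe 4,5 → slot 5
312: h=4, probe 4,5,1 → slot 1
81: h=4, probe 4,5,1,6 → slot 6
Table: [_, 312, _, _, 95, 158, 81]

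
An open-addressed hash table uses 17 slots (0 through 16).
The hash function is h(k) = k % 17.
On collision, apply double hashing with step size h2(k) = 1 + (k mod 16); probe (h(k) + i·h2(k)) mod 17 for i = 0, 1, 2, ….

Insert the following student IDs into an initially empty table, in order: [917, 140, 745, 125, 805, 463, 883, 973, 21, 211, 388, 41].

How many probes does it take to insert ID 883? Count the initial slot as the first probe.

Insert 917: h=16, slot 16 empty => index 16.
Insert 140: h=4, slot 4 empty => index 4.
Insert 745: h=14, slot 14 empty => index 14.
Insert 125: h=6, slot 6 empty => index 6.
Insert 805: h=6, h2=6, slot 6 occupied => index 12.
Insert 463: h=4, h2=16, slot 4 occupied => index 3.
Insert 883: h=16, h2=4, slots 16,3 occupied => index 7.
Insert 973: h=4, h2=14, slot 4 occupied => index 1.
Insert 21: h=4, h2=6, slot 4 occupied => index 10.
Insert 211: h=7, h2=4, slot 7 occupied => index 11.
Insert 388: h=14, h2=5, slot 14 occupied => index 2.
Insert 41: h=7, h2=10, slot 7 occupied => index 0.
Table: [41, 973, 388, 463, 140, —, 125, 883, —, —, 21, 211, 805, —, 745, —, 917]

3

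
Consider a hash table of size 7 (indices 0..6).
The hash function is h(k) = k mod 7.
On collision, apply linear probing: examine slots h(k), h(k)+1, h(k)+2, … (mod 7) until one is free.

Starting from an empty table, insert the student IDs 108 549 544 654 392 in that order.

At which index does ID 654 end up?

Insert 108: h=3, slot 3 empty → index 3.
Insert 549: h=3, slot 3 occupied → index 4.
Insert 544: h=5, slot 5 empty → index 5.
Insert 654: h=3, slots 3,4,5 occupied → index 6.
Insert 392: h=0, slot 0 empty → index 0.
Table: [392, -, -, 108, 549, 544, 654]

6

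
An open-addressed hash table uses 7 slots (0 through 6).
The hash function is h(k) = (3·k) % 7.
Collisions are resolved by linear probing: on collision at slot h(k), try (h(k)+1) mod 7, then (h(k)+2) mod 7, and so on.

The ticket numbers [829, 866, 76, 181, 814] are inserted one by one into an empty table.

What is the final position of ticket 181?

829 hashes to 2; slot 2 is free => place at 2.
866 hashes to 1; slot 1 is free => place at 1.
76 hashes to 4; slot 4 is free => place at 4.
181 hashes to 4; 4 taken => place at 5.
814 hashes to 6; slot 6 is free => place at 6.
Table: [∅, 866, 829, ∅, 76, 181, 814]

5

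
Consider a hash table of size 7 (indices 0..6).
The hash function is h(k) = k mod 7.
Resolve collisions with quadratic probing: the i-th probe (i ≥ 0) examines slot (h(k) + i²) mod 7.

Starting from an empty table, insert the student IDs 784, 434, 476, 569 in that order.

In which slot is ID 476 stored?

Insert 784: h=0, slot 0 empty -> index 0.
Insert 434: h=0, slot 0 occupied -> index 1.
Insert 476: h=0, slots 0,1 occupied -> index 4.
Insert 569: h=2, slot 2 empty -> index 2.
Table: [784, 434, 569, ∅, 476, ∅, ∅]

4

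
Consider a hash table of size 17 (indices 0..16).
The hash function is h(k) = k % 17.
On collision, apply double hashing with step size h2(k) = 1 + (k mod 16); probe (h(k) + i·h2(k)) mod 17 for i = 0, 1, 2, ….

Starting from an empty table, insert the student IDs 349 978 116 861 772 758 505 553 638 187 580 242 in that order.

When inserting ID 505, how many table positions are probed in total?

349: h=9 -> slot 9
978: h=9, h2=3, probe 9,12 -> slot 12
116: h=14 -> slot 14
861: h=11 -> slot 11
772: h=7 -> slot 7
758: h=10 -> slot 10
505: h=12, h2=10, probe 12,5 -> slot 5
553: h=9, h2=10, probe 9,2 -> slot 2
638: h=9, h2=15, probe 9,7,5,3 -> slot 3
187: h=0 -> slot 0
580: h=2, h2=5, probe 2,7,12,0,5,10,15 -> slot 15
242: h=4 -> slot 4
Table: [187, —, 553, 638, 242, 505, —, 772, —, 349, 758, 861, 978, —, 116, 580, —]

2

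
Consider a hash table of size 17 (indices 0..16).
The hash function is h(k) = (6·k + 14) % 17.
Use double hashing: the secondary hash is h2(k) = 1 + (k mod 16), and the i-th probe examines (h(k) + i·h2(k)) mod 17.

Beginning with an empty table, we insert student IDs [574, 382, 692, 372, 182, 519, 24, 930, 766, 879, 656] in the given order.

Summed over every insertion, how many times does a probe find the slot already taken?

574 hashes to 7; slot 7 is free → place at 7.
382 hashes to 11; slot 11 is free → place at 11.
692 hashes to 1; slot 1 is free → place at 1.
372 hashes to 2; slot 2 is free → place at 2.
182 hashes to 1, h2=7; 1 taken → place at 8.
519 hashes to 0; slot 0 is free → place at 0.
24 hashes to 5; slot 5 is free → place at 5.
930 hashes to 1, h2=3; 1 taken → place at 4.
766 hashes to 3; slot 3 is free → place at 3.
879 hashes to 1, h2=16; 1,0 taken → place at 16.
656 hashes to 6; slot 6 is free → place at 6.
Table: [519, 692, 372, 766, 930, 24, 656, 574, 182, ., ., 382, ., ., ., ., 879]

4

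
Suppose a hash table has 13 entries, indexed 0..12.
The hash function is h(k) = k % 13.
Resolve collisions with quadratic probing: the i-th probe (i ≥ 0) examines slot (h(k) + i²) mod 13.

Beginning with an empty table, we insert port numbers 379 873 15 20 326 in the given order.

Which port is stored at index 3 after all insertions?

379 hashes to 2; slot 2 is free => place at 2.
873 hashes to 2; 2 taken => place at 3.
15 hashes to 2; 2,3 taken => place at 6.
20 hashes to 7; slot 7 is free => place at 7.
326 hashes to 1; slot 1 is free => place at 1.
Table: [_, 326, 379, 873, _, _, 15, 20, _, _, _, _, _]

873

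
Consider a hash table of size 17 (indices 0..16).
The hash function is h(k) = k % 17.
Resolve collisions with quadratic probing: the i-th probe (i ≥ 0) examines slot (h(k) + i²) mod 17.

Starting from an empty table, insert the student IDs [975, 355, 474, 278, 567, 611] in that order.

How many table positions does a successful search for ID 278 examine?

975 hashes to 6; slot 6 is free → place at 6.
355 hashes to 15; slot 15 is free → place at 15.
474 hashes to 15; 15 taken → place at 16.
278 hashes to 6; 6 taken → place at 7.
567 hashes to 6; 6,7 taken → place at 10.
611 hashes to 16; 16 taken → place at 0.
Table: [611, —, —, —, —, —, 975, 278, —, —, 567, —, —, —, —, 355, 474]
Lookup 278: h=6, probe 6,7 → found at 7.

2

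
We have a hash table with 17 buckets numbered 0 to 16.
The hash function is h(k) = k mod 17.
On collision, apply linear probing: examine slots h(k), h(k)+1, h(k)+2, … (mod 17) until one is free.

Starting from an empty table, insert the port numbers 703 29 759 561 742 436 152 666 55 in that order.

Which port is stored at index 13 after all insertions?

Insert 703: h=6, slot 6 empty -> index 6.
Insert 29: h=12, slot 12 empty -> index 12.
Insert 759: h=11, slot 11 empty -> index 11.
Insert 561: h=0, slot 0 empty -> index 0.
Insert 742: h=11, slots 11,12 occupied -> index 13.
Insert 436: h=11, slots 11,12,13 occupied -> index 14.
Insert 152: h=16, slot 16 empty -> index 16.
Insert 666: h=3, slot 3 empty -> index 3.
Insert 55: h=4, slot 4 empty -> index 4.
Table: [561, _, _, 666, 55, _, 703, _, _, _, _, 759, 29, 742, 436, _, 152]

742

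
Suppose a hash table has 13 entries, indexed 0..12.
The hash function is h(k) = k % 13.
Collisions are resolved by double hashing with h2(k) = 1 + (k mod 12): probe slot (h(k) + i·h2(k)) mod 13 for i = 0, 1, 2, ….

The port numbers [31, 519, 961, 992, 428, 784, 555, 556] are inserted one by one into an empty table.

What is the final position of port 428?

31 hashes to 5; slot 5 is free → place at 5.
519 hashes to 12; slot 12 is free → place at 12.
961 hashes to 12, h2=2; 12 taken → place at 1.
992 hashes to 4; slot 4 is free → place at 4.
428 hashes to 12, h2=9; 12 taken → place at 8.
784 hashes to 4, h2=5; 4 taken → place at 9.
555 hashes to 9, h2=4; 9 taken → place at 0.
556 hashes to 10; slot 10 is free → place at 10.
Table: [555, 961, ., ., 992, 31, ., ., 428, 784, 556, ., 519]

8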